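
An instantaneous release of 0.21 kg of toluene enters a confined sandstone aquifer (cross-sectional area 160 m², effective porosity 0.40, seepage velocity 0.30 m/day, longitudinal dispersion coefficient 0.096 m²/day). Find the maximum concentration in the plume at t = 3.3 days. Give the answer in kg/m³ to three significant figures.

The peak of an instantaneous 1D plume sits at x = vt; there the Gaussian factor is 1 and C_max = M/(n_e·A·√(4πDt)), where n_e·A is the pore area the mass is dissolved in.
√(4πDt) = √(4π × 0.096 × 3.3) = 1.995 m, so C_max = 0.21/(0.40 × 160 × 1.995) = 0.00164 kg/m³.

0.00164 kg/m³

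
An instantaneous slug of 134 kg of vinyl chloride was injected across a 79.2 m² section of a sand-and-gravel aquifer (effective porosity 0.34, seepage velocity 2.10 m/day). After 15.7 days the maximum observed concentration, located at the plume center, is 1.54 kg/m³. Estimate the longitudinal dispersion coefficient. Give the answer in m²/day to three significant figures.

At the plume center C_max = M/(n_e·A·√(4πDt)), so D = M²/(4πt·(n_e·A·C_max)²).
n_e·A·C_max = 0.34 × 79.2 × 1.54 = 41.47 kg/m.
D = 134²/(4π × 15.7 × 41.47²) = 0.0529 m²/day.

0.0529 m²/day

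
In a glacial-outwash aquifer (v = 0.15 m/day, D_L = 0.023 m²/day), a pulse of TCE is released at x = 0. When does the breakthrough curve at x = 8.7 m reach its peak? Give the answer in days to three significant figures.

For the 1D instantaneous-source solution, setting ∂C/∂t = 0 at fixed x gives v²t² + 2Dt − x² = 0, so t = (√(D² + v²x²) − D)/v².
√(D² + v²x²) = √(0.023² + 0.15² × 8.7²) = 1.305; v² = 0.0225.
t = (1.305 − 0.023)/0.0225 = 57.0 days (vs. the pure-advection estimate x/v = 58.0 d).

57.0 days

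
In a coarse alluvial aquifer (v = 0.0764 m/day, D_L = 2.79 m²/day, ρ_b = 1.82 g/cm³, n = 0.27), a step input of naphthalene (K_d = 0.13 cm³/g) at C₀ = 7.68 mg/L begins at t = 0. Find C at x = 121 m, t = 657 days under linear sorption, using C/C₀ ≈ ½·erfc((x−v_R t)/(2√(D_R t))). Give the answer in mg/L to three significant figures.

Retardation factor R = 1 + ρ_b·K_d/n = 1 + 1.82 × 0.13/0.27 = 1.876.
Sorption retards both mechanisms: v_R = v/R = 0.04072 m/day, D_R = D/R = 1.487 m²/day.
v_R·t = 0.04072 × 657 = 26.75304 m; 2√(D_R t) = 62.51 m; argument = (121 − 26.75304)/62.51 = 1.508.
C = C₀ × ½·erfc(1.508) = 7.68 × 0.01648 = 0.127 mg/L.

0.127 mg/L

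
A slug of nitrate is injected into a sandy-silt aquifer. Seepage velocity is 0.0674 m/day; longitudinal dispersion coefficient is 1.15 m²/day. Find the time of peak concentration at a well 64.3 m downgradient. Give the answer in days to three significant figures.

734 days

For the 1D instantaneous-source solution, setting ∂C/∂t = 0 at fixed x gives v²t² + 2Dt − x² = 0, so t = (√(D² + v²x²) − D)/v².
√(D² + v²x²) = √(1.15² + 0.0674² × 64.3²) = 4.484; v² = 0.00454276.
t = (4.484 − 1.15)/0.00454276 = 734 days (vs. the pure-advection estimate x/v = 954 d).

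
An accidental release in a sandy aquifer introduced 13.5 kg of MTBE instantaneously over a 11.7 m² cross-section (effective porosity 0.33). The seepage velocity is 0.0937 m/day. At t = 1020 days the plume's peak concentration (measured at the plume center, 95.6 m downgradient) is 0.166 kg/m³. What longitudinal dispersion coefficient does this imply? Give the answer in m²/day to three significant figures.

At the plume center C_max = M/(n_e·A·√(4πDt)), so D = M²/(4πt·(n_e·A·C_max)²).
n_e·A·C_max = 0.33 × 11.7 × 0.166 = 0.6409 kg/m.
D = 13.5²/(4π × 1020 × 0.6409²) = 0.0346 m²/day.

0.0346 m²/day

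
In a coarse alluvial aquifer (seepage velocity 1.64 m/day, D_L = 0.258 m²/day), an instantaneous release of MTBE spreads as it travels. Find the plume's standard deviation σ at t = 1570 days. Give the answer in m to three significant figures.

28.5 m

Dispersive spreading gives a Gaussian with σ² = 2Dt; advection only shifts the center.
σ = √(2 × 0.258 × 1570) = 28.5 m.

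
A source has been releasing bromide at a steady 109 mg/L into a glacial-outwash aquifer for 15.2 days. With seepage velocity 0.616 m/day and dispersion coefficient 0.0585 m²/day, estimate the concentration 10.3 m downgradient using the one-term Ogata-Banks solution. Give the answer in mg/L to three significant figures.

26.3 mg/L

For a continuous step input, C/C₀ ≈ ½·erfc((x−vt)/(2√(Dt))).
vt = 0.616 × 15.2 = 9.3632 m and 2√(Dt) = 2√(0.0585 × 15.2) = 1.886 m.
Argument (x−vt)/(2√(Dt)) = (10.3 − 9.3632)/1.886 = 0.4967; ½·erfc(0.4967) = 0.2412.
C = 109 × 0.2412 = 26.3 mg/L.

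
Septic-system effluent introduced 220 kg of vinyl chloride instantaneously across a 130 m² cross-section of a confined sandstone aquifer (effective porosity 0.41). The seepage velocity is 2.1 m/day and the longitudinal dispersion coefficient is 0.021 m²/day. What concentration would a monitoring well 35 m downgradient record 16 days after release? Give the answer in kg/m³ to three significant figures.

For an instantaneous plane source, C(x,t) = M/(n_e·A·√(4πDt)) · exp(−(x−vt)²/(4Dt)), with n_e·A the pore (flow) area.
Plume center vt = 2.1 × 16 = 33.6 m, so the well at 35 m is 1.4 m downgradient of the peak.
√(4πDt) = 2.055 m, giving peak height M/(n_e·A·√(4πDt)) = 220/(0.41 × 130 × 2.055) = 2.009 kg/m³.
(x−vt)²/(4Dt) = (1.4)²/(4 × 0.021 × 16) = 1.458; exp(−1.458) = 0.2327.
C = 2.009 × 0.2327 = 0.467 kg/m³.

0.467 kg/m³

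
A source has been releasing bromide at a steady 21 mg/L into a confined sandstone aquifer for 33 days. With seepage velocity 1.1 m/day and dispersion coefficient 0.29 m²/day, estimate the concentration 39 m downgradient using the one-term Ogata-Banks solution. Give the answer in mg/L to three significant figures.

For a continuous step input, C/C₀ ≈ ½·erfc((x−vt)/(2√(Dt))).
vt = 1.1 × 33 = 36.3 m and 2√(Dt) = 2√(0.29 × 33) = 6.187 m.
Argument (x−vt)/(2√(Dt)) = (39 − 36.3)/6.187 = 0.4364; ½·erfc(0.4364) = 0.2686.
C = 21 × 0.2686 = 5.64 mg/L.

5.64 mg/L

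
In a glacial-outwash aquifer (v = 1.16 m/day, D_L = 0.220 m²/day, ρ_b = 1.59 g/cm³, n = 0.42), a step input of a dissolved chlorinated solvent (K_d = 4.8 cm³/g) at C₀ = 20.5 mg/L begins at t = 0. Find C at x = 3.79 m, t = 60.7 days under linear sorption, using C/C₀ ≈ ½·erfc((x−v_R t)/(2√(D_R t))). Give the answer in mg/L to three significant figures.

Retardation factor R = 1 + ρ_b·K_d/n = 1 + 1.59 × 4.8/0.42 = 19.17.
Sorption retards both mechanisms: v_R = v/R = 0.06051 m/day, D_R = D/R = 0.01148 m²/day.
v_R·t = 0.06051 × 60.7 = 3.672957 m; 2√(D_R t) = 1.670 m; argument = (3.79 − 3.672957)/1.670 = 0.07009.
C = C₀ × ½·erfc(0.07009) = 20.5 × 0.4605 = 9.44 mg/L.

9.44 mg/L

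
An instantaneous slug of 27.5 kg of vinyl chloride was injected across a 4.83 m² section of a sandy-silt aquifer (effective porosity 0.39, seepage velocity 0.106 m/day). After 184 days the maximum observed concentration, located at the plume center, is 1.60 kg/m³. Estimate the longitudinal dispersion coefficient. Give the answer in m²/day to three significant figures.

0.0360 m²/day

At the plume center C_max = M/(n_e·A·√(4πDt)), so D = M²/(4πt·(n_e·A·C_max)²).
n_e·A·C_max = 0.39 × 4.83 × 1.60 = 3.014 kg/m.
D = 27.5²/(4π × 184 × 3.014²) = 0.0360 m²/day.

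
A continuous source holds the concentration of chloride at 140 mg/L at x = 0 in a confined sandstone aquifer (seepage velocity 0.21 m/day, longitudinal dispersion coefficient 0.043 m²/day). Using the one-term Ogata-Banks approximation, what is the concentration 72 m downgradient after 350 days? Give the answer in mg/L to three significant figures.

85.1 mg/L

For a continuous step input, C/C₀ ≈ ½·erfc((x−vt)/(2√(Dt))).
vt = 0.21 × 350 = 73.5 m and 2√(Dt) = 2√(0.043 × 350) = 7.759 m.
Argument (x−vt)/(2√(Dt)) = (72 − 73.5)/7.759 = -0.1933; ½·erfc(-0.1933) = 0.6077.
C = 140 × 0.6077 = 85.1 mg/L.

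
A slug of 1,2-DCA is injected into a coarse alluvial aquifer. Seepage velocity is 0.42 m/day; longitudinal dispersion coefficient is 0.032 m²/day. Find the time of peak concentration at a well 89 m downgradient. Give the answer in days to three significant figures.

212 days

For the 1D instantaneous-source solution, setting ∂C/∂t = 0 at fixed x gives v²t² + 2Dt − x² = 0, so t = (√(D² + v²x²) − D)/v².
√(D² + v²x²) = √(0.032² + 0.42² × 89²) = 37.38; v² = 0.1764.
t = (37.38 − 0.032)/0.1764 = 212 days (vs. the pure-advection estimate x/v = 212 d).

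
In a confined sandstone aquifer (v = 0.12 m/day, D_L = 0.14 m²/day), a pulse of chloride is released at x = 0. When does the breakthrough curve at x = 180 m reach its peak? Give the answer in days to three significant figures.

1490 days

For the 1D instantaneous-source solution, setting ∂C/∂t = 0 at fixed x gives v²t² + 2Dt − x² = 0, so t = (√(D² + v²x²) − D)/v².
√(D² + v²x²) = √(0.14² + 0.12² × 180²) = 21.60; v² = 0.0144.
t = (21.60 − 0.14)/0.0144 = 1490 days (vs. the pure-advection estimate x/v = 1500 d).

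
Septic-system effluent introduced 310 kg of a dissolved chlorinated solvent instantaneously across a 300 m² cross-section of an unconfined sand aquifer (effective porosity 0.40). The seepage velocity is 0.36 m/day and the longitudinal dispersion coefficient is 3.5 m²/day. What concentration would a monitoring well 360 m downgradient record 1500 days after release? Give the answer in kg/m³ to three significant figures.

0.00215 kg/m³

For an instantaneous plane source, C(x,t) = M/(n_e·A·√(4πDt)) · exp(−(x−vt)²/(4Dt)), with n_e·A the pore (flow) area.
Plume center vt = 0.36 × 1500 = 540 m, so the well at 360 m is 180 m upgradient of the peak.
√(4πDt) = 256.9 m, giving peak height M/(n_e·A·√(4πDt)) = 310/(0.40 × 300 × 256.9) = 0.01006 kg/m³.
(x−vt)²/(4Dt) = (-180)²/(4 × 3.5 × 1500) = 1.543; exp(−1.543) = 0.2137.
C = 0.01006 × 0.2137 = 0.00215 kg/m³.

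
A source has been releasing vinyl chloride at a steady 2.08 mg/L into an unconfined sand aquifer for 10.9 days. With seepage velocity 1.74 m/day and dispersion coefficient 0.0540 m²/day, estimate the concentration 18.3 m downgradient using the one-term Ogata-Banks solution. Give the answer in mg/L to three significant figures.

1.52 mg/L

For a continuous step input, C/C₀ ≈ ½·erfc((x−vt)/(2√(Dt))).
vt = 1.74 × 10.9 = 18.966 m and 2√(Dt) = 2√(0.0540 × 10.9) = 1.534 m.
Argument (x−vt)/(2√(Dt)) = (18.3 − 18.966)/1.534 = -0.4342; ½·erfc(-0.4342) = 0.7304.
C = 2.08 × 0.7304 = 1.52 mg/L.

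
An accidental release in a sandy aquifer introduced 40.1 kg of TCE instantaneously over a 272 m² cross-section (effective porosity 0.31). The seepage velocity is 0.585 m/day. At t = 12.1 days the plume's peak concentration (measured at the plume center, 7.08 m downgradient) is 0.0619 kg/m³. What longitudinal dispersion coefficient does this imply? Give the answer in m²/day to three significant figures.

0.388 m²/day

At the plume center C_max = M/(n_e·A·√(4πDt)), so D = M²/(4πt·(n_e·A·C_max)²).
n_e·A·C_max = 0.31 × 272 × 0.0619 = 5.219 kg/m.
D = 40.1²/(4π × 12.1 × 5.219²) = 0.388 m²/day.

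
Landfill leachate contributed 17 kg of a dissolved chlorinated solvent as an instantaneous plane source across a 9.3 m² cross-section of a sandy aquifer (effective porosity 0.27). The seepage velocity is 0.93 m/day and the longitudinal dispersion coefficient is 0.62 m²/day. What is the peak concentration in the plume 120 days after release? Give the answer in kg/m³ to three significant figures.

The peak of an instantaneous 1D plume sits at x = vt; there the Gaussian factor is 1 and C_max = M/(n_e·A·√(4πDt)), where n_e·A is the pore area the mass is dissolved in.
√(4πDt) = √(4π × 0.62 × 120) = 30.58 m, so C_max = 17/(0.27 × 9.3 × 30.58) = 0.221 kg/m³.

0.221 kg/m³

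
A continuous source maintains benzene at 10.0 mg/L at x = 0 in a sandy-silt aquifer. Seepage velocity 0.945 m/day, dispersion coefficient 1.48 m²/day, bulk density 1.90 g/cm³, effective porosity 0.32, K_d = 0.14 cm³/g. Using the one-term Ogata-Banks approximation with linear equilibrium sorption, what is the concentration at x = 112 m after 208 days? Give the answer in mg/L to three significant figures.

Retardation factor R = 1 + ρ_b·K_d/n = 1 + 1.90 × 0.14/0.32 = 1.831.
Sorption retards both mechanisms: v_R = v/R = 0.5161 m/day, D_R = D/R = 0.8083 m²/day.
v_R·t = 0.5161 × 208 = 107.3488 m; 2√(D_R t) = 25.93 m; argument = (112 − 107.3488)/25.93 = 0.1794.
C = C₀ × ½·erfc(0.1794) = 10.0 × 0.3999 = 4.00 mg/L.

4.00 mg/L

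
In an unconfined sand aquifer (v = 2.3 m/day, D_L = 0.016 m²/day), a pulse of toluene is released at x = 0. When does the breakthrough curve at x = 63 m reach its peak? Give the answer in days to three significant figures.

27.4 days

For the 1D instantaneous-source solution, setting ∂C/∂t = 0 at fixed x gives v²t² + 2Dt − x² = 0, so t = (√(D² + v²x²) − D)/v².
√(D² + v²x²) = √(0.016² + 2.3² × 63²) = 144.9; v² = 5.29.
t = (144.9 − 0.016)/5.29 = 27.4 days (vs. the pure-advection estimate x/v = 27.4 d).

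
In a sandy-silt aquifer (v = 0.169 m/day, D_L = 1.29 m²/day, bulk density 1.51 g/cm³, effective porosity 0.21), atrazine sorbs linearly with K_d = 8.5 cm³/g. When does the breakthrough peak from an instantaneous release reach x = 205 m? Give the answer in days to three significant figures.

Retardation factor R = 1 + ρ_b·K_d/n = 1 + 1.51 × 8.5/0.21 = 62.12.
Sorption retards both mechanisms: v_R = v/R = 0.002721 m/day, D_R = D/R = 0.02077 m²/day.
Peak time from v_R²t² + 2D_R t − x² = 0: t = (√(D_R² + v_R²x²) − D_R)/v_R².
√(D_R² + v_R²x²) = √(0.02077² + 0.002721² × 205²) = 0.5582; v_R² = 7.404e-06.
t = (0.5582 − 0.02077)/7.404e-06 = 72600 days.

72600 days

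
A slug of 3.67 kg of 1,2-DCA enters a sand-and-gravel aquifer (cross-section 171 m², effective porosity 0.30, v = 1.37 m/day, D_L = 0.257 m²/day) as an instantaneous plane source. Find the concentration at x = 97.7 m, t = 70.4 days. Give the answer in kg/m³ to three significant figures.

0.00464 kg/m³

For an instantaneous plane source, C(x,t) = M/(n_e·A·√(4πDt)) · exp(−(x−vt)²/(4Dt)), with n_e·A the pore (flow) area.
Plume center vt = 1.37 × 70.4 = 96.448 m, so the well at 97.7 m is 1.252 m downgradient of the peak.
√(4πDt) = 15.08 m, giving peak height M/(n_e·A·√(4πDt)) = 3.67/(0.30 × 171 × 15.08) = 0.004744 kg/m³.
(x−vt)²/(4Dt) = (1.252)²/(4 × 0.257 × 70.4) = 0.02166; exp(−0.02166) = 0.9786.
C = 0.004744 × 0.9786 = 0.00464 kg/m³.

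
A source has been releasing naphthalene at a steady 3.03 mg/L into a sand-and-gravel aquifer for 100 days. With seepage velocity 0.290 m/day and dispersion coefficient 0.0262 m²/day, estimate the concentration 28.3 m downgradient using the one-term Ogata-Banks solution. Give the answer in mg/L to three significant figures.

1.88 mg/L

For a continuous step input, C/C₀ ≈ ½·erfc((x−vt)/(2√(Dt))).
vt = 0.290 × 100 = 29 m and 2√(Dt) = 2√(0.0262 × 100) = 3.237 m.
Argument (x−vt)/(2√(Dt)) = (28.3 − 29)/3.237 = -0.2162; ½·erfc(-0.2162) = 0.6201.
C = 3.03 × 0.6201 = 1.88 mg/L.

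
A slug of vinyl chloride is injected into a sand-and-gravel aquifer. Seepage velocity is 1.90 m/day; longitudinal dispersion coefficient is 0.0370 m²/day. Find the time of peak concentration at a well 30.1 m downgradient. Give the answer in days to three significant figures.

For the 1D instantaneous-source solution, setting ∂C/∂t = 0 at fixed x gives v²t² + 2Dt − x² = 0, so t = (√(D² + v²x²) − D)/v².
√(D² + v²x²) = √(0.0370² + 1.90² × 30.1²) = 57.19; v² = 3.61.
t = (57.19 − 0.0370)/3.61 = 15.8 days (vs. the pure-advection estimate x/v = 15.8 d).

15.8 days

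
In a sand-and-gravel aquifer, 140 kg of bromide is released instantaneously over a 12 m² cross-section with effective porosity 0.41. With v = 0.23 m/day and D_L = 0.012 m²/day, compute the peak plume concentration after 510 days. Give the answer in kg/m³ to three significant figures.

3.24 kg/m³

The peak of an instantaneous 1D plume sits at x = vt; there the Gaussian factor is 1 and C_max = M/(n_e·A·√(4πDt)), where n_e·A is the pore area the mass is dissolved in.
√(4πDt) = √(4π × 0.012 × 510) = 8.770 m, so C_max = 140/(0.41 × 12 × 8.770) = 3.24 kg/m³.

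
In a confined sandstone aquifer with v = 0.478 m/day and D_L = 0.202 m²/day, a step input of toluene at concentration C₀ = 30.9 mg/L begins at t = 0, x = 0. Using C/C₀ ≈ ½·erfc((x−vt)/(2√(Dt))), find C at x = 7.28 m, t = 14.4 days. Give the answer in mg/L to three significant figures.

For a continuous step input, C/C₀ ≈ ½·erfc((x−vt)/(2√(Dt))).
vt = 0.478 × 14.4 = 6.8832 m and 2√(Dt) = 2√(0.202 × 14.4) = 3.411 m.
Argument (x−vt)/(2√(Dt)) = (7.28 − 6.8832)/3.411 = 0.1163; ½·erfc(0.1163) = 0.4347.
C = 30.9 × 0.4347 = 13.4 mg/L.

13.4 mg/L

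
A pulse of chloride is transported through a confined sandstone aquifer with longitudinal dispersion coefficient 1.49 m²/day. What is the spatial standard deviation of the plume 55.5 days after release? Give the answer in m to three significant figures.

12.9 m

Dispersive spreading gives a Gaussian with σ² = 2Dt; advection only shifts the center.
σ = √(2 × 1.49 × 55.5) = 12.9 m.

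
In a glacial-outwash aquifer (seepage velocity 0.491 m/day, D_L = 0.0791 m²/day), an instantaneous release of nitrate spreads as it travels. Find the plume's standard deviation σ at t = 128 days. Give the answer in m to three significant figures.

4.50 m

Dispersive spreading gives a Gaussian with σ² = 2Dt; advection only shifts the center.
σ = √(2 × 0.0791 × 128) = 4.50 m.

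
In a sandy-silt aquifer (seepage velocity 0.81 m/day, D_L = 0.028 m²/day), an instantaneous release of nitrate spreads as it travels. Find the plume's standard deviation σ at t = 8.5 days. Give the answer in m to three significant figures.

Dispersive spreading gives a Gaussian with σ² = 2Dt; advection only shifts the center.
σ = √(2 × 0.028 × 8.5) = 0.690 m.

0.690 m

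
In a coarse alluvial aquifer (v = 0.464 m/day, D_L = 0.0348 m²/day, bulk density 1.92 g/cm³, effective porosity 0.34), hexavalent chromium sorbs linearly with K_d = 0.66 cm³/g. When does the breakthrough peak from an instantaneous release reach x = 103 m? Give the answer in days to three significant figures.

1050 days

Retardation factor R = 1 + ρ_b·K_d/n = 1 + 1.92 × 0.66/0.34 = 4.727.
Sorption retards both mechanisms: v_R = v/R = 0.09816 m/day, D_R = D/R = 0.007362 m²/day.
Peak time from v_R²t² + 2D_R t − x² = 0: t = (√(D_R² + v_R²x²) − D_R)/v_R².
√(D_R² + v_R²x²) = √(0.007362² + 0.09816² × 103²) = 10.11; v_R² = 0.009635.
t = (10.11 − 0.007362)/0.009635 = 1050 days.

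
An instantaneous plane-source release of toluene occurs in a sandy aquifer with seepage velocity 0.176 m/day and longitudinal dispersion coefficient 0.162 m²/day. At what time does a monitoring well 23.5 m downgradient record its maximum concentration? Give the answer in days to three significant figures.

128 days

For the 1D instantaneous-source solution, setting ∂C/∂t = 0 at fixed x gives v²t² + 2Dt − x² = 0, so t = (√(D² + v²x²) − D)/v².
√(D² + v²x²) = √(0.162² + 0.176² × 23.5²) = 4.139; v² = 0.030976.
t = (4.139 − 0.162)/0.030976 = 128 days (vs. the pure-advection estimate x/v = 134 d).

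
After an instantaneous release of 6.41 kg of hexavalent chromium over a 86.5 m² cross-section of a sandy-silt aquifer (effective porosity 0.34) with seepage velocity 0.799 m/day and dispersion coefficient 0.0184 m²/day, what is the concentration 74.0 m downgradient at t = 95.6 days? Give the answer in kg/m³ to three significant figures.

For an instantaneous plane source, C(x,t) = M/(n_e·A·√(4πDt)) · exp(−(x−vt)²/(4Dt)), with n_e·A the pore (flow) area.
Plume center vt = 0.799 × 95.6 = 76.3844 m, so the well at 74.0 m is 2.3844 m upgradient of the peak.
√(4πDt) = 4.702 m, giving peak height M/(n_e·A·√(4πDt)) = 6.41/(0.34 × 86.5 × 4.702) = 0.04635 kg/m³.
(x−vt)²/(4Dt) = (-2.3844)²/(4 × 0.0184 × 95.6) = 0.8080; exp(−0.8080) = 0.4457.
C = 0.04635 × 0.4457 = 0.0207 kg/m³.

0.0207 kg/m³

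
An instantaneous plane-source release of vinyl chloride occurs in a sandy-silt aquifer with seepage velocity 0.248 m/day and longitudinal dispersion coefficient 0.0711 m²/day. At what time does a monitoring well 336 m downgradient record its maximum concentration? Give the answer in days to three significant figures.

For the 1D instantaneous-source solution, setting ∂C/∂t = 0 at fixed x gives v²t² + 2Dt − x² = 0, so t = (√(D² + v²x²) − D)/v².
√(D² + v²x²) = √(0.0711² + 0.248² × 336²) = 83.33; v² = 0.061504.
t = (83.33 − 0.0711)/0.061504 = 1350 days (vs. the pure-advection estimate x/v = 1350 d).

1350 days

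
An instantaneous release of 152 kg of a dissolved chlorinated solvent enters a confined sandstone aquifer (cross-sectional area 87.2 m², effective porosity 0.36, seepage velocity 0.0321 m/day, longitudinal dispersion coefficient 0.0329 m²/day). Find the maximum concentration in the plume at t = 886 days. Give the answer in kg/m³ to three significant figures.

0.253 kg/m³

The peak of an instantaneous 1D plume sits at x = vt; there the Gaussian factor is 1 and C_max = M/(n_e·A·√(4πDt)), where n_e·A is the pore area the mass is dissolved in.
√(4πDt) = √(4π × 0.0329 × 886) = 19.14 m, so C_max = 152/(0.36 × 87.2 × 19.14) = 0.253 kg/m³.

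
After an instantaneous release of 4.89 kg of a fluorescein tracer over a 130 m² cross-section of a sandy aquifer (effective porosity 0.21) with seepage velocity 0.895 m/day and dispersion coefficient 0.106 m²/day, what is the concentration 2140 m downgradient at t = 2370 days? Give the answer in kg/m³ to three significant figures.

For an instantaneous plane source, C(x,t) = M/(n_e·A·√(4πDt)) · exp(−(x−vt)²/(4Dt)), with n_e·A the pore (flow) area.
Plume center vt = 0.895 × 2370 = 2121.15 m, so the well at 2140 m is 18.85 m downgradient of the peak.
√(4πDt) = 56.19 m, giving peak height M/(n_e·A·√(4πDt)) = 4.89/(0.21 × 130 × 56.19) = 0.003188 kg/m³.
(x−vt)²/(4Dt) = (18.85)²/(4 × 0.106 × 2370) = 0.3536; exp(−0.3536) = 0.7022.
C = 0.003188 × 0.7022 = 0.00224 kg/m³.

0.00224 kg/m³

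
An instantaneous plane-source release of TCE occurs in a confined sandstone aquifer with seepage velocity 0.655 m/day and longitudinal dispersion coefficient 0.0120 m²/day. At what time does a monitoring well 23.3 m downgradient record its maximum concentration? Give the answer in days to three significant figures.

35.5 days

For the 1D instantaneous-source solution, setting ∂C/∂t = 0 at fixed x gives v²t² + 2Dt − x² = 0, so t = (√(D² + v²x²) − D)/v².
√(D² + v²x²) = √(0.0120² + 0.655² × 23.3²) = 15.26; v² = 0.429025.
t = (15.26 − 0.0120)/0.429025 = 35.5 days (vs. the pure-advection estimate x/v = 35.6 d).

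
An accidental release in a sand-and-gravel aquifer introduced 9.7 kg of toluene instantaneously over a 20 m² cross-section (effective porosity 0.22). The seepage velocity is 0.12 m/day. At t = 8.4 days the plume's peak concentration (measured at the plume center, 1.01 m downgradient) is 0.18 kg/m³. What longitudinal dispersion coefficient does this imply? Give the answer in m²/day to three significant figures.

At the plume center C_max = M/(n_e·A·√(4πDt)), so D = M²/(4πt·(n_e·A·C_max)²).
n_e·A·C_max = 0.22 × 20 × 0.18 = 0.7920 kg/m.
D = 9.7²/(4π × 8.4 × 0.7920²) = 1.42 m²/day.

1.42 m²/day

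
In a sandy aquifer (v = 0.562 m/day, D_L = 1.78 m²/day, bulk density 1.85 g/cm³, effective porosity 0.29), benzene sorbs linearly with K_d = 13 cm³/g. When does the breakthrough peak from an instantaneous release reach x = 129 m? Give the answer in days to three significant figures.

Retardation factor R = 1 + ρ_b·K_d/n = 1 + 1.85 × 13/0.29 = 83.93.
Sorption retards both mechanisms: v_R = v/R = 0.006696 m/day, D_R = D/R = 0.02121 m²/day.
Peak time from v_R²t² + 2D_R t − x² = 0: t = (√(D_R² + v_R²x²) − D_R)/v_R².
√(D_R² + v_R²x²) = √(0.02121² + 0.006696² × 129²) = 0.8640; v_R² = 4.484e-05.
t = (0.8640 − 0.02121)/4.484e-05 = 18800 days.

18800 days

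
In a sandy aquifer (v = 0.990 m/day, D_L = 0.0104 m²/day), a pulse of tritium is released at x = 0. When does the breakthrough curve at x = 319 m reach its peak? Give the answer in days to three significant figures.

For the 1D instantaneous-source solution, setting ∂C/∂t = 0 at fixed x gives v²t² + 2Dt − x² = 0, so t = (√(D² + v²x²) − D)/v².
√(D² + v²x²) = √(0.0104² + 0.990² × 319²) = 315.8; v² = 0.9801.
t = (315.8 − 0.0104)/0.9801 = 322 days (vs. the pure-advection estimate x/v = 322 d).

322 days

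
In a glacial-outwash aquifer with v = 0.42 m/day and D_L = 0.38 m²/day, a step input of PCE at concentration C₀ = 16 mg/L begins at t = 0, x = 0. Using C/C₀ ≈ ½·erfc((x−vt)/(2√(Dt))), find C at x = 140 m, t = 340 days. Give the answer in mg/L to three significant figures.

For a continuous step input, C/C₀ ≈ ½·erfc((x−vt)/(2√(Dt))).
vt = 0.42 × 340 = 142.8 m and 2√(Dt) = 2√(0.38 × 340) = 22.73 m.
Argument (x−vt)/(2√(Dt)) = (140 − 142.8)/22.73 = -0.1232; ½·erfc(-0.1232) = 0.5692.
C = 16 × 0.5692 = 9.11 mg/L.

9.11 mg/L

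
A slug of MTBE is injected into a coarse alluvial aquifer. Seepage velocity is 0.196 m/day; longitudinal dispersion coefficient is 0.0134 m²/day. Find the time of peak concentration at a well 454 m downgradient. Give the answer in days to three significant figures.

2320 days

For the 1D instantaneous-source solution, setting ∂C/∂t = 0 at fixed x gives v²t² + 2Dt − x² = 0, so t = (√(D² + v²x²) − D)/v².
√(D² + v²x²) = √(0.0134² + 0.196² × 454²) = 88.98; v² = 0.038416.
t = (88.98 − 0.0134)/0.038416 = 2320 days (vs. the pure-advection estimate x/v = 2320 d).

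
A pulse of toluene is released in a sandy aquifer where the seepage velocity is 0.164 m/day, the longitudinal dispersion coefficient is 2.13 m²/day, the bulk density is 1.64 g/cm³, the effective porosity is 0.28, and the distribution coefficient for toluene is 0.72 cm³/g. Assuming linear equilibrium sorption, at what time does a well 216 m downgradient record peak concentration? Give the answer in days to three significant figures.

6470 days

Retardation factor R = 1 + ρ_b·K_d/n = 1 + 1.64 × 0.72/0.28 = 5.217.
Sorption retards both mechanisms: v_R = v/R = 0.03144 m/day, D_R = D/R = 0.4083 m²/day.
Peak time from v_R²t² + 2D_R t − x² = 0: t = (√(D_R² + v_R²x²) − D_R)/v_R².
√(D_R² + v_R²x²) = √(0.4083² + 0.03144² × 216²) = 6.803; v_R² = 0.0009885.
t = (6.803 − 0.4083)/0.0009885 = 6470 days.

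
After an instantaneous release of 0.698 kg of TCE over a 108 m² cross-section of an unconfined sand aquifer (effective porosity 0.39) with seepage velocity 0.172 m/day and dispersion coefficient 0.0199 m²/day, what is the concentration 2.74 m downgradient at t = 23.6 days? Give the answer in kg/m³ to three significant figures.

For an instantaneous plane source, C(x,t) = M/(n_e·A·√(4πDt)) · exp(−(x−vt)²/(4Dt)), with n_e·A the pore (flow) area.
Plume center vt = 0.172 × 23.6 = 4.0592 m, so the well at 2.74 m is 1.3192 m upgradient of the peak.
√(4πDt) = 2.429 m, giving peak height M/(n_e·A·√(4πDt)) = 0.698/(0.39 × 108 × 2.429) = 0.006822 kg/m³.
(x−vt)²/(4Dt) = (-1.3192)²/(4 × 0.0199 × 23.6) = 0.9264; exp(−0.9264) = 0.3960.
C = 0.006822 × 0.3960 = 0.00270 kg/m³.

0.00270 kg/m³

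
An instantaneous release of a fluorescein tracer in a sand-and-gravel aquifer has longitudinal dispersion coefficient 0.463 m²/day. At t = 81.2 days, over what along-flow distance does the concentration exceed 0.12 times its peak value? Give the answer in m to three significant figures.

35.7 m

The plume is Gaussian with σ = √(2Dt) = √(2 × 0.463 × 81.2) = 8.671 m.
C/C_peak = exp(−Δx²/(2σ²)) = 0.12 ⇒ Δx = σ·√(−2 ln 0.12) = 8.671 × 2.059 = 17.85 m.
Width = 2Δx = 35.7 m.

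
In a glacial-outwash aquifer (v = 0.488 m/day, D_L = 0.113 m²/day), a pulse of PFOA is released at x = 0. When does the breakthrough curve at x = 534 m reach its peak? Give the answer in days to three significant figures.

For the 1D instantaneous-source solution, setting ∂C/∂t = 0 at fixed x gives v²t² + 2Dt − x² = 0, so t = (√(D² + v²x²) − D)/v².
√(D² + v²x²) = √(0.113² + 0.488² × 534²) = 260.6; v² = 0.238144.
t = (260.6 − 0.113)/0.238144 = 1090 days (vs. the pure-advection estimate x/v = 1090 d).

1090 days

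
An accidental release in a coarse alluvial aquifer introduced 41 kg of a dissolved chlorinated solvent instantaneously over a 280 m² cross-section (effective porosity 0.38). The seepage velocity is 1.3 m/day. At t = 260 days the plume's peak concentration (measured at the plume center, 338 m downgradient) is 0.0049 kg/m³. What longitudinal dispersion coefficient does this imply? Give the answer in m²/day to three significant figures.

At the plume center C_max = M/(n_e·A·√(4πDt)), so D = M²/(4πt·(n_e·A·C_max)²).
n_e·A·C_max = 0.38 × 280 × 0.0049 = 0.5214 kg/m.
D = 41²/(4π × 260 × 0.5214²) = 1.89 m²/day.

1.89 m²/day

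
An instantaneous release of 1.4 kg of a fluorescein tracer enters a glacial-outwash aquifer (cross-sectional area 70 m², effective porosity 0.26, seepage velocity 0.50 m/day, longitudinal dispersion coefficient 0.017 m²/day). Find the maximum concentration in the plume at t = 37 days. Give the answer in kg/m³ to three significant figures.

The peak of an instantaneous 1D plume sits at x = vt; there the Gaussian factor is 1 and C_max = M/(n_e·A·√(4πDt)), where n_e·A is the pore area the mass is dissolved in.
√(4πDt) = √(4π × 0.017 × 37) = 2.811 m, so C_max = 1.4/(0.26 × 70 × 2.811) = 0.0274 kg/m³.

0.0274 kg/m³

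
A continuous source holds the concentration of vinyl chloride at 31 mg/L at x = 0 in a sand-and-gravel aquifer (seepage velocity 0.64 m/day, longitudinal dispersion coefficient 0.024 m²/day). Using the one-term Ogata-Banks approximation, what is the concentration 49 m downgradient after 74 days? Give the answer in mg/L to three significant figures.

5.96 mg/L

For a continuous step input, C/C₀ ≈ ½·erfc((x−vt)/(2√(Dt))).
vt = 0.64 × 74 = 47.36 m and 2√(Dt) = 2√(0.024 × 74) = 2.665 m.
Argument (x−vt)/(2√(Dt)) = (49 − 47.36)/2.665 = 0.6154; ½·erfc(0.6154) = 0.1921.
C = 31 × 0.1921 = 5.96 mg/L.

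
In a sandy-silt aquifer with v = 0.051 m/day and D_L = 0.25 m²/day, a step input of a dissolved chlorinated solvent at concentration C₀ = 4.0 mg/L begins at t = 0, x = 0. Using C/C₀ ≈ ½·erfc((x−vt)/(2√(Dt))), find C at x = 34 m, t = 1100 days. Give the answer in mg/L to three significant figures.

For a continuous step input, C/C₀ ≈ ½·erfc((x−vt)/(2√(Dt))).
vt = 0.051 × 1100 = 56.1 m and 2√(Dt) = 2√(0.25 × 1100) = 33.17 m.
Argument (x−vt)/(2√(Dt)) = (34 − 56.1)/33.17 = -0.6663; ½·erfc(-0.6663) = 0.8270.
C = 4.0 × 0.8270 = 3.31 mg/L.

3.31 mg/L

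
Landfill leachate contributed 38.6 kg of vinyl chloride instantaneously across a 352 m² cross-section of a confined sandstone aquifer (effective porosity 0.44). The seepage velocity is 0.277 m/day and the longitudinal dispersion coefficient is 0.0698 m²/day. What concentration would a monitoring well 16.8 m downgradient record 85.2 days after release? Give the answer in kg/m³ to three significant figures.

For an instantaneous plane source, C(x,t) = M/(n_e·A·√(4πDt)) · exp(−(x−vt)²/(4Dt)), with n_e·A the pore (flow) area.
Plume center vt = 0.277 × 85.2 = 23.6004 m, so the well at 16.8 m is 6.8004 m upgradient of the peak.
√(4πDt) = 8.645 m, giving peak height M/(n_e·A·√(4πDt)) = 38.6/(0.44 × 352 × 8.645) = 0.02883 kg/m³.
(x−vt)²/(4Dt) = (-6.8004)²/(4 × 0.0698 × 85.2) = 1.944; exp(−1.944) = 0.1431.
C = 0.02883 × 0.1431 = 0.00413 kg/m³.

0.00413 kg/m³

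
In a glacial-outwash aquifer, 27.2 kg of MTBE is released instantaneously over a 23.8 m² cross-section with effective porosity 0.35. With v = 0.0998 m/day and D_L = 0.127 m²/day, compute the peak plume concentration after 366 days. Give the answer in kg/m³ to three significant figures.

0.135 kg/m³

The peak of an instantaneous 1D plume sits at x = vt; there the Gaussian factor is 1 and C_max = M/(n_e·A·√(4πDt)), where n_e·A is the pore area the mass is dissolved in.
√(4πDt) = √(4π × 0.127 × 366) = 24.17 m, so C_max = 27.2/(0.35 × 23.8 × 24.17) = 0.135 kg/m³.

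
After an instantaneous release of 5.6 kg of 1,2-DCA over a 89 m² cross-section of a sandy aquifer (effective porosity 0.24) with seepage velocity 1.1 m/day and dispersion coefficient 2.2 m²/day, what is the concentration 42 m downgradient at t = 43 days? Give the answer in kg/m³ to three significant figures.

For an instantaneous plane source, C(x,t) = M/(n_e·A·√(4πDt)) · exp(−(x−vt)²/(4Dt)), with n_e·A the pore (flow) area.
Plume center vt = 1.1 × 43 = 47.3 m, so the well at 42 m is 5.3 m upgradient of the peak.
√(4πDt) = 34.48 m, giving peak height M/(n_e·A·√(4πDt)) = 5.6/(0.24 × 89 × 34.48) = 0.007604 kg/m³.
(x−vt)²/(4Dt) = (-5.3)²/(4 × 2.2 × 43) = 0.07423; exp(−0.07423) = 0.9285.
C = 0.007604 × 0.9285 = 0.00706 kg/m³.

0.00706 kg/m³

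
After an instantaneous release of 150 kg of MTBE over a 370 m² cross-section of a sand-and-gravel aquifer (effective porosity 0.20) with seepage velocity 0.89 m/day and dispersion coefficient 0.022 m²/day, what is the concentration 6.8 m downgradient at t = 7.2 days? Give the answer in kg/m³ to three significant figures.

For an instantaneous plane source, C(x,t) = M/(n_e·A·√(4πDt)) · exp(−(x−vt)²/(4Dt)), with n_e·A the pore (flow) area.
Plume center vt = 0.89 × 7.2 = 6.408 m, so the well at 6.8 m is 0.392 m downgradient of the peak.
√(4πDt) = 1.411 m, giving peak height M/(n_e·A·√(4πDt)) = 150/(0.20 × 370 × 1.411) = 1.437 kg/m³.
(x−vt)²/(4Dt) = (0.392)²/(4 × 0.022 × 7.2) = 0.2425; exp(−0.2425) = 0.7847.
C = 1.437 × 0.7847 = 1.13 kg/m³.

1.13 kg/m³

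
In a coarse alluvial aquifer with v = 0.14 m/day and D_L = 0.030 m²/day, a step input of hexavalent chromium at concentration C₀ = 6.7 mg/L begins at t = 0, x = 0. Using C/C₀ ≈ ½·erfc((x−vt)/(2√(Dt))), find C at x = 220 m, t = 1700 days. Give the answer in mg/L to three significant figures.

For a continuous step input, C/C₀ ≈ ½·erfc((x−vt)/(2√(Dt))).
vt = 0.14 × 1700 = 238 m and 2√(Dt) = 2√(0.030 × 1700) = 14.28 m.
Argument (x−vt)/(2√(Dt)) = (220 − 238)/14.28 = -1.261; ½·erfc(-1.261) = 0.9627.
C = 6.7 × 0.9627 = 6.45 mg/L.

6.45 mg/L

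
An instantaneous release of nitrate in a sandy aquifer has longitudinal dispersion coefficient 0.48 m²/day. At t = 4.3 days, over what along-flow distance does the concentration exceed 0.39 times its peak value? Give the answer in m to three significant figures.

5.58 m

The plume is Gaussian with σ = √(2Dt) = √(2 × 0.48 × 4.3) = 2.032 m.
C/C_peak = exp(−Δx²/(2σ²)) = 0.39 ⇒ Δx = σ·√(−2 ln 0.39) = 2.032 × 1.372 = 2.788 m.
Width = 2Δx = 5.58 m.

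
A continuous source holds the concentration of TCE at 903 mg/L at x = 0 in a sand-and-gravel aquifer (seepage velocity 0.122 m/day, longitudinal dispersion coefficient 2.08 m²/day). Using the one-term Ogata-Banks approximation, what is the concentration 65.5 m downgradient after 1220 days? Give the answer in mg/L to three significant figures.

For a continuous step input, C/C₀ ≈ ½·erfc((x−vt)/(2√(Dt))).
vt = 0.122 × 1220 = 148.84 m and 2√(Dt) = 2√(2.08 × 1220) = 100.7 m.
Argument (x−vt)/(2√(Dt)) = (65.5 − 148.84)/100.7 = -0.8276; ½·erfc(-0.8276) = 0.8791.
C = 903 × 0.8791 = 794 mg/L.

794 mg/L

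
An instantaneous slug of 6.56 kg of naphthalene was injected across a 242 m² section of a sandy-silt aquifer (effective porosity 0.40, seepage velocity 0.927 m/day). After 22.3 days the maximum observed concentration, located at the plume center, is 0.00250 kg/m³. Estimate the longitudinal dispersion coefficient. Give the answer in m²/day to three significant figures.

At the plume center C_max = M/(n_e·A·√(4πDt)), so D = M²/(4πt·(n_e·A·C_max)²).
n_e·A·C_max = 0.40 × 242 × 0.00250 = 0.2420 kg/m.
D = 6.56²/(4π × 22.3 × 0.2420²) = 2.62 m²/day.

2.62 m²/day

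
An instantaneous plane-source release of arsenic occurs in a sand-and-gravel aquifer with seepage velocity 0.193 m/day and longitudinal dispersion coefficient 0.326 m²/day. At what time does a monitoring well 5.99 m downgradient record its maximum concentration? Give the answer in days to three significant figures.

23.5 days

For the 1D instantaneous-source solution, setting ∂C/∂t = 0 at fixed x gives v²t² + 2Dt − x² = 0, so t = (√(D² + v²x²) − D)/v².
√(D² + v²x²) = √(0.326² + 0.193² × 5.99²) = 1.201; v² = 0.037249.
t = (1.201 − 0.326)/0.037249 = 23.5 days (vs. the pure-advection estimate x/v = 31.0 d).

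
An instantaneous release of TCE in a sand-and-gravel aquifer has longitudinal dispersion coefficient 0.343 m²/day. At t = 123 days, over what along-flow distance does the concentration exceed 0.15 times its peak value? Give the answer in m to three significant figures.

35.8 m

The plume is Gaussian with σ = √(2Dt) = √(2 × 0.343 × 123) = 9.186 m.
C/C_peak = exp(−Δx²/(2σ²)) = 0.15 ⇒ Δx = σ·√(−2 ln 0.15) = 9.186 × 1.948 = 17.89 m.
Width = 2Δx = 35.8 m.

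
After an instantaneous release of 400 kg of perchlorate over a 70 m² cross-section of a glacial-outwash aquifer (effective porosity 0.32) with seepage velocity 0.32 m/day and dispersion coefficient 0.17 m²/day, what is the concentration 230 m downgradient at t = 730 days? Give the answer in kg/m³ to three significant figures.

0.441 kg/m³

For an instantaneous plane source, C(x,t) = M/(n_e·A·√(4πDt)) · exp(−(x−vt)²/(4Dt)), with n_e·A the pore (flow) area.
Plume center vt = 0.32 × 730 = 233.6 m, so the well at 230 m is 3.6 m upgradient of the peak.
√(4πDt) = 39.49 m, giving peak height M/(n_e·A·√(4πDt)) = 400/(0.32 × 70 × 39.49) = 0.4522 kg/m³.
(x−vt)²/(4Dt) = (-3.6)²/(4 × 0.17 × 730) = 0.02611; exp(−0.02611) = 0.9742.
C = 0.4522 × 0.9742 = 0.441 kg/m³.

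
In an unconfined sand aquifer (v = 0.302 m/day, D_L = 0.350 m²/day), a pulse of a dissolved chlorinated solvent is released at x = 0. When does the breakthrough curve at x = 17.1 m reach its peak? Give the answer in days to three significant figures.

For the 1D instantaneous-source solution, setting ∂C/∂t = 0 at fixed x gives v²t² + 2Dt − x² = 0, so t = (√(D² + v²x²) − D)/v².
√(D² + v²x²) = √(0.350² + 0.302² × 17.1²) = 5.176; v² = 0.091204.
t = (5.176 − 0.350)/0.091204 = 52.9 days (vs. the pure-advection estimate x/v = 56.6 d).

52.9 days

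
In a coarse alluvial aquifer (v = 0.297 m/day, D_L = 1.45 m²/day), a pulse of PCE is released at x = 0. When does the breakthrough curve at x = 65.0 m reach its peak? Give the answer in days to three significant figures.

For the 1D instantaneous-source solution, setting ∂C/∂t = 0 at fixed x gives v²t² + 2Dt − x² = 0, so t = (√(D² + v²x²) − D)/v².
√(D² + v²x²) = √(1.45² + 0.297² × 65.0²) = 19.36; v² = 0.088209.
t = (19.36 − 1.45)/0.088209 = 203 days (vs. the pure-advection estimate x/v = 219 d).

203 days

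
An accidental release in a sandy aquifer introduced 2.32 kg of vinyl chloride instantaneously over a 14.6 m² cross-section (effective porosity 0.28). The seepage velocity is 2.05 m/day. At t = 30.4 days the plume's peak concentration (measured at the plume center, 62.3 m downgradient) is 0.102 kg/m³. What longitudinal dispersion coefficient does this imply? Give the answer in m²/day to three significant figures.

0.0810 m²/day

At the plume center C_max = M/(n_e·A·√(4πDt)), so D = M²/(4πt·(n_e·A·C_max)²).
n_e·A·C_max = 0.28 × 14.6 × 0.102 = 0.4170 kg/m.
D = 2.32²/(4π × 30.4 × 0.4170²) = 0.0810 m²/day.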